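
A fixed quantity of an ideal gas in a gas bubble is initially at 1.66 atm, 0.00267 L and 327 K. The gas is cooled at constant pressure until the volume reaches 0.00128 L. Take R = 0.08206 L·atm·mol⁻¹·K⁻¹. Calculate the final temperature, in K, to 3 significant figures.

T₂ ≈ 157 K

Isobaric, so V/T is constant: P₂ = P₁; T₂ = T₁·(V₂/V₁) = 156.8 K.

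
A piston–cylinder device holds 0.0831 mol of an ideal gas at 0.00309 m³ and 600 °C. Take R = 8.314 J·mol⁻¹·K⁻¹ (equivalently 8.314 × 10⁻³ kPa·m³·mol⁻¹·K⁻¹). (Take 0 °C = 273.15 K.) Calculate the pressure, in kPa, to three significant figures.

Convert: T = 873.15 K.
PV = nRT ⇒ P = nRT/V = (0.0831 × 8.314 × 10⁻³ × 873.15) / 0.00309

P ≈ 195 kPa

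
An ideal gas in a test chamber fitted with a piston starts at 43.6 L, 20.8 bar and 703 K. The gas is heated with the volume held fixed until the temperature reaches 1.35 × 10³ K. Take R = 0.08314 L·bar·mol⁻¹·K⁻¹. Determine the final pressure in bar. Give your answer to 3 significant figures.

P₂ ≈ 39.9 bar

Isochoric, so P/T is constant: V₂ = V₁; P₂ = P₁·(T₂/T₁) = 39.94 bar.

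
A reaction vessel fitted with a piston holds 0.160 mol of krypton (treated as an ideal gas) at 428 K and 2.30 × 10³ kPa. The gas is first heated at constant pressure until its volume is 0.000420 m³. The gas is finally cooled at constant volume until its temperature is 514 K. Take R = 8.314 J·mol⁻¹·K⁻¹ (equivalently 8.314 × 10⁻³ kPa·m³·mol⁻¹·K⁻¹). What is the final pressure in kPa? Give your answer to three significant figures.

From PV = nRT: V₁ = nRT₁/P₁ = 0.0002475 m³.
Isobaric, so V/T is constant: P₂ = P₁; T₂ = T₁·(V₂/V₁) = 726.2 K.
V constant ⇒ P ∝ T: V₃ = V₂; P₃ = P₂·(T₃/T₂) = 1628 kPa.

P₃ ≈ 1.63e+03 kPa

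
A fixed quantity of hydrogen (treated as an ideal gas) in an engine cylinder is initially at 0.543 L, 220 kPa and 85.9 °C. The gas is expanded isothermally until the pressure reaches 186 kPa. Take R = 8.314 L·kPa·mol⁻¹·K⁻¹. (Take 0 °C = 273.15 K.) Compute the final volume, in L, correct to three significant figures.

Convert: T₁ = 359.0 K.
T constant ⇒ Boyle's law P V = const: T₂ = T₁; V₂ = V₁·(P₁/P₂) = 0.6423 L.

V₂ ≈ 0.642 L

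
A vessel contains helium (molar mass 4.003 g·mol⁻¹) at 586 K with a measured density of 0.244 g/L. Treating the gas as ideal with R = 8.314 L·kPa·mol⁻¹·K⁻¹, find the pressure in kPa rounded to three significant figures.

P ≈ 297 kPa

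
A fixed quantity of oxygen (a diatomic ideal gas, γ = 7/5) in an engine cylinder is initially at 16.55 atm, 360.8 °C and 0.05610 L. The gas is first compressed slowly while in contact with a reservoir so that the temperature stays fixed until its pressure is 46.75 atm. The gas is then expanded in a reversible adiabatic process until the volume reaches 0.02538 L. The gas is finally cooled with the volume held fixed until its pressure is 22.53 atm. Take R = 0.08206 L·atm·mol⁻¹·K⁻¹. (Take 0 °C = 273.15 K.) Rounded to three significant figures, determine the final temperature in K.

T₄ ≈ 390 K

Convert: T₁ = 634.0 K.
T constant ⇒ Boyle's law P V = const: T₂ = T₁; V₂ = V₁·(P₁/P₂) = 0.01986 L.
Reversible adiabatic, γ = 7/5: T₃ = T₂·(V₂/V₃)^(γ−1) = 574.7 K; P₃ = P₂·(V₂/V₃)^γ = 33.16 atm.
V constant ⇒ P ∝ T: V₄ = V₃; T₄ = T₃·(P₄/P₃) = 390.4 K.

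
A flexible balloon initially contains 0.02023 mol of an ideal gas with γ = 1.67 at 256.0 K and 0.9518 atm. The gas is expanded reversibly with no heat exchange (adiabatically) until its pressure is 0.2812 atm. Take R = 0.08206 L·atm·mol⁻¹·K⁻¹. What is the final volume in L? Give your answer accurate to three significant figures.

From PV = nRT: V₁ = nRT₁/P₁ = 0.4465 L.
Adiabatic (γ = 1.67), T V^(γ−1) and P V^γ constant: T₂ = T₁·(P₂/P₁)^((γ−1)/γ) = 157.0 K; V₂ = V₁·(P₁/P₂)^(1/γ) = 0.9266 L.

V₂ ≈ 0.927 L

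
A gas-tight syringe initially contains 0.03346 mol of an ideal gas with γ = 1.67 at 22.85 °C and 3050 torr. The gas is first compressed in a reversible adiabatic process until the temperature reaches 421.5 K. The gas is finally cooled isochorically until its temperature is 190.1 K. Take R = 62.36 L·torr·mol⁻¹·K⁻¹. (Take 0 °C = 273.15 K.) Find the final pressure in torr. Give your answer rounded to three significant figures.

P₃ ≈ 3.32e+03 torr

Convert: T₁ = 296.0 K.
From PV = nRT: V₁ = nRT₁/P₁ = 0.2025 L.
Reversible adiabatic, γ = 1.67: P₂ = P₁·(T₂/T₁)^(γ/(γ−1)) = 7361 torr; V₂ = V₁·(T₁/T₂)^(1/(γ−1)) = 0.1195 L.
V constant ⇒ P ∝ T: V₃ = V₂; P₃ = P₂·(T₃/T₂) = 3320 torr.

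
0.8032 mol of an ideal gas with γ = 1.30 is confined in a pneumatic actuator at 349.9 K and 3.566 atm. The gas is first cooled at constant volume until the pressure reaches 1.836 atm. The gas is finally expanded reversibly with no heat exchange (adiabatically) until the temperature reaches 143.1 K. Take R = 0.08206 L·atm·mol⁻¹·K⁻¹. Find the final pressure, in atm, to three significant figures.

P₃ ≈ 0.677 atm

From PV = nRT: V₁ = nRT₁/P₁ = 6.467 L.
Isochoric, so P/T is constant: V₂ = V₁; T₂ = T₁·(P₂/P₁) = 180.2 K.
Reversible adiabatic, γ = 1.30: P₃ = P₂·(T₃/T₂)^(γ/(γ−1)) = 0.6770 atm; V₃ = V₂·(T₂/T₃)^(1/(γ−1)) = 13.93 L.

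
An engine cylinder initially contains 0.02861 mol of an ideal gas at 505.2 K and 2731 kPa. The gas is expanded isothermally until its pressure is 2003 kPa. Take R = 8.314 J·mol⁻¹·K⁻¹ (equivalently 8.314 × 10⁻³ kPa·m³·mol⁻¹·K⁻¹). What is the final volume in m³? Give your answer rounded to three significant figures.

V₂ ≈ 6.00e-05 m³

From PV = nRT: V₁ = nRT₁/P₁ = 4.400e-05 m³.
Isothermal, so P V is constant: T₂ = T₁; V₂ = V₁·(P₁/P₂) = 5.999e-05 m³.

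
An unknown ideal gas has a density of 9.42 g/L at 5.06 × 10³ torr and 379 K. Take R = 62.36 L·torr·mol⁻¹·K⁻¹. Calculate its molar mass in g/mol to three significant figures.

M ≈ 44.0 g/mol

ρ = PM/(RT) ⇒ M = ρRT/P = (9.42 × 62.36 × 379.0) / 5.06e+03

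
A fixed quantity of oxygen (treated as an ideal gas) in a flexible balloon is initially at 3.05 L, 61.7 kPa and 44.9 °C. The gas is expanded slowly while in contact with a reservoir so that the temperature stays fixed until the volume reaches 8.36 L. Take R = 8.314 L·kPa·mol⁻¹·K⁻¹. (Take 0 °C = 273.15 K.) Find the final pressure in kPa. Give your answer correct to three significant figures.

P₂ ≈ 22.5 kPa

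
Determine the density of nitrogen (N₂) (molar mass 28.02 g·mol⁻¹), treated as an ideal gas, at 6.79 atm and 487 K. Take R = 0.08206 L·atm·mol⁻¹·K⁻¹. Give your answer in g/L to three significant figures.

ρ = PM/(RT) = (6.79 × 28.02) / (0.08206 × 487.0)

ρ ≈ 4.76 g/L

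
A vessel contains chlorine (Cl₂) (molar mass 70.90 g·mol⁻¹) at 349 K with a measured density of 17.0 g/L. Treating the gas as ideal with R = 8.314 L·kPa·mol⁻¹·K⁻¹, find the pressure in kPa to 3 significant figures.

P ≈ 696 kPa

ρ = PM/(RT) ⇒ P = ρRT/M = (17.0 × 8.314 × 349.0) / 70.90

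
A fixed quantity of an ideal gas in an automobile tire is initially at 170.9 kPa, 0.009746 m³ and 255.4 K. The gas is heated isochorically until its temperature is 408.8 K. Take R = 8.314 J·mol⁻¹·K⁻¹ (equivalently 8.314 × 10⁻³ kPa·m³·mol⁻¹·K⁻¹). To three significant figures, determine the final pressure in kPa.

P₂ ≈ 274 kPa

V constant ⇒ P ∝ T: V₂ = V₁; P₂ = P₁·(T₂/T₁) = 273.5 kPa.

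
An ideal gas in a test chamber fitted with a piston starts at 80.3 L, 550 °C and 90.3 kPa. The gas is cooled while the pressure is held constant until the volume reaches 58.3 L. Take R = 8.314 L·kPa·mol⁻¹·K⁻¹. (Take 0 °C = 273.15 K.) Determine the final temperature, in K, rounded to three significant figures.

T₂ ≈ 598 K

Convert: T₁ = 823.1 K.
Isobaric, so V/T is constant: P₂ = P₁; T₂ = T₁·(V₂/V₁) = 597.6 K.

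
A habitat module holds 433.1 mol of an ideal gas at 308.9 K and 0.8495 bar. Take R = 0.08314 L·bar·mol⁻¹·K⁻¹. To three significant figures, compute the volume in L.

V ≈ 1.31e+04 L

PV = nRT ⇒ V = nRT/P = (433.1 × 0.08314 × 308.9) / 0.8495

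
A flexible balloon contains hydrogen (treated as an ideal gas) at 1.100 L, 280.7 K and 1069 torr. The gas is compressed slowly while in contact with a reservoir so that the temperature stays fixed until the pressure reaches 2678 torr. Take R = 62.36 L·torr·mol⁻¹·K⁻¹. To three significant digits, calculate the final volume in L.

T constant ⇒ Boyle's law P V = const: T₂ = T₁; V₂ = V₁·(P₁/P₂) = 0.4391 L.

V₂ ≈ 0.439 L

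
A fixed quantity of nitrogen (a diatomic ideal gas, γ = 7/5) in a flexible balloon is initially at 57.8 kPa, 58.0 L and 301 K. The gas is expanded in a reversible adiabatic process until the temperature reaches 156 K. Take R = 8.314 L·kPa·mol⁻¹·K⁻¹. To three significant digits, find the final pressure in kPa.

Reversible adiabatic, γ = 7/5: P₂ = P₁·(T₂/T₁)^(γ/(γ−1)) = 5.793 kPa; V₂ = V₁·(T₁/T₂)^(1/(γ−1)) = 299.9 L.

P₂ ≈ 5.79 kPa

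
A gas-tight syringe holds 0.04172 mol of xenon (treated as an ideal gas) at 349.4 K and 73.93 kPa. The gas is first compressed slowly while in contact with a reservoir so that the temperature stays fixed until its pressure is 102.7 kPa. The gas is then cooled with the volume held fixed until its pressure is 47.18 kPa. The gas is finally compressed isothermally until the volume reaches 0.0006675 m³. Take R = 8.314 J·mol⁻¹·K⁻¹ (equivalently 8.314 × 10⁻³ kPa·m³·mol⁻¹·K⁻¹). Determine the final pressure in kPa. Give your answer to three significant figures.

From PV = nRT: V₁ = nRT₁/P₁ = 0.001639 m³.
T constant ⇒ Boyle's law P V = const: T₂ = T₁; V₂ = V₁·(P₁/P₂) = 0.001180 m³.
Isochoric, so P/T is constant: V₃ = V₂; T₃ = T₂·(P₃/P₂) = 160.5 K.
Isothermal, so P V is constant: T₄ = T₃; P₄ = P₃·(V₃/V₄) = 83.41 kPa.

P₄ ≈ 83.4 kPa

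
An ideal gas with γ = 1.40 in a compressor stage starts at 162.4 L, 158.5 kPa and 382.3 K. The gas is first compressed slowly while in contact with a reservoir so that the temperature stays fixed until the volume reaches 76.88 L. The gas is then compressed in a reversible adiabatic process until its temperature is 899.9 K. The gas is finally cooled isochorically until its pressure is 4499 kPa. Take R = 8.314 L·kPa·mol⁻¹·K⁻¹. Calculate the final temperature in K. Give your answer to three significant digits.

T₄ ≈ 604 K

Isothermal, so P V is constant: T₂ = T₁; P₂ = P₁·(V₁/V₂) = 334.8 kPa.
Adiabatic (γ = 1.40), T V^(γ−1) and P V^γ constant: P₃ = P₂·(T₃/T₂)^(γ/(γ−1)) = 6700 kPa; V₃ = V₂·(T₂/T₃)^(1/(γ−1)) = 9.044 L.
V constant ⇒ P ∝ T: V₄ = V₃; T₄ = T₃·(P₄/P₃) = 604.3 K.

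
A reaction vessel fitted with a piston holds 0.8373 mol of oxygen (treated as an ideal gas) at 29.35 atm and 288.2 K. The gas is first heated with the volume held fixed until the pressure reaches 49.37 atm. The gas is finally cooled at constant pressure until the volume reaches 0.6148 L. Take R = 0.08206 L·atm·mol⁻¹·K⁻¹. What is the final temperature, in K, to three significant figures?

From PV = nRT: V₁ = nRT₁/P₁ = 0.6747 L.
V constant ⇒ P ∝ T: V₂ = V₁; T₂ = T₁·(P₂/P₁) = 484.8 K.
P constant ⇒ V ∝ T: P₃ = P₂; T₃ = T₂·(V₃/V₂) = 441.8 K.

T₃ ≈ 442 K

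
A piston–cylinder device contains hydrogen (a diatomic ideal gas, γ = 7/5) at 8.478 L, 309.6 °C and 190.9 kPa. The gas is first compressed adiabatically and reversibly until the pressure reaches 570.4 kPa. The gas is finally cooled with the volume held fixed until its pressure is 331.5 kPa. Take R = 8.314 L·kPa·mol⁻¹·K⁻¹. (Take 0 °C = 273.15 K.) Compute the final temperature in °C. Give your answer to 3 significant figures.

T₃ ≈ 190 °C

Convert: T₁ = 582.8 K.
Adiabatic (γ = 7/5), T V^(γ−1) and P V^γ constant: T₂ = T₁·(P₂/P₁)^((γ−1)/γ) = 796.7 K; V₂ = V₁·(P₁/P₂)^(1/γ) = 3.879 L.
Isochoric, so P/T is constant: V₃ = V₂; T₃ = T₂·(P₃/P₂) = 463.0 K.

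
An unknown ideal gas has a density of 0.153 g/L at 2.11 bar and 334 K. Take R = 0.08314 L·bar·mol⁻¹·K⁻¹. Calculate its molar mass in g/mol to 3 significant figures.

M ≈ 2.01 g/mol

ρ = PM/(RT) ⇒ M = ρRT/P = (0.153 × 0.08314 × 334.0) / 2.11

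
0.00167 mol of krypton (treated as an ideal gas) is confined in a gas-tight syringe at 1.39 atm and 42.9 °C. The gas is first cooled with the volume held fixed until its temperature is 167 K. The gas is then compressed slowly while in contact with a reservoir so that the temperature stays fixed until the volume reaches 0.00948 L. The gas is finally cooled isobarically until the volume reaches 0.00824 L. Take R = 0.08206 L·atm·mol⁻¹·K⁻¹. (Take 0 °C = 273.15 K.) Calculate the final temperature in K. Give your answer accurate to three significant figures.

T₄ ≈ 145 K

Convert: T₁ = 316.0 K.
From PV = nRT: V₁ = nRT₁/P₁ = 0.03116 L.
V constant ⇒ P ∝ T: V₂ = V₁; P₂ = P₁·(T₂/T₁) = 0.7345 atm.
Isothermal, so P V is constant: T₃ = T₂; P₃ = P₂·(V₂/V₃) = 2.414 atm.
Isobaric, so V/T is constant: P₄ = P₃; T₄ = T₃·(V₄/V₃) = 145.2 K.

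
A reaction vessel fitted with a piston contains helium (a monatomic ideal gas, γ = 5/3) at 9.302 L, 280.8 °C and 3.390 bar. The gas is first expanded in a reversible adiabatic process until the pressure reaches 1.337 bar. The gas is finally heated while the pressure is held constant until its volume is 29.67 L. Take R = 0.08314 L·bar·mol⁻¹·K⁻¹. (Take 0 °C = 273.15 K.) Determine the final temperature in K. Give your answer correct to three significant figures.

Convert: T₁ = 554.0 K.
Reversible adiabatic, γ = 5/3: T₂ = T₁·(P₂/P₁)^((γ−1)/γ) = 381.8 K; V₂ = V₁·(P₁/P₂)^(1/γ) = 16.26 L.
P constant ⇒ V ∝ T: P₃ = P₂; T₃ = T₂·(V₃/V₂) = 696.9 K.

T₃ ≈ 697 K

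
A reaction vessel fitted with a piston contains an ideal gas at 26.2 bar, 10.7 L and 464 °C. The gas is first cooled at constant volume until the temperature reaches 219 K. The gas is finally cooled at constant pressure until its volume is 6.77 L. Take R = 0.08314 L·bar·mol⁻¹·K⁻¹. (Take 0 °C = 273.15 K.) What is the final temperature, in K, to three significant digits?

T₃ ≈ 139 K

Convert: T₁ = 737.1 K.
Isochoric, so P/T is constant: V₂ = V₁; P₂ = P₁·(T₂/T₁) = 7.784 bar.
P constant ⇒ V ∝ T: P₃ = P₂; T₃ = T₂·(V₃/V₂) = 138.6 K.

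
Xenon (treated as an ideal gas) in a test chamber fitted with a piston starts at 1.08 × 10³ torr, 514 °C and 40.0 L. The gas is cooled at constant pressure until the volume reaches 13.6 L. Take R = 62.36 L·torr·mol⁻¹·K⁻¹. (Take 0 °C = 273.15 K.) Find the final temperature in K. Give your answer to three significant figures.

Convert: T₁ = 787.1 K.
P constant ⇒ V ∝ T: P₂ = P₁; T₂ = T₁·(V₂/V₁) = 267.6 K.

T₂ ≈ 268 K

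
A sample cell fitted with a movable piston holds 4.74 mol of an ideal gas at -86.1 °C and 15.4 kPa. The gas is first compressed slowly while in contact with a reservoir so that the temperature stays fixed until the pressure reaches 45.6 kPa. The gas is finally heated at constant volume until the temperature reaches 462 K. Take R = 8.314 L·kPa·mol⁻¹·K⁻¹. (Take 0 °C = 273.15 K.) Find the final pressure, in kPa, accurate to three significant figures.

P₃ ≈ 113 kPa

Convert: T₁ = 187.0 K.
From PV = nRT: V₁ = nRT₁/P₁ = 478.7 L.
T constant ⇒ Boyle's law P V = const: T₂ = T₁; V₂ = V₁·(P₁/P₂) = 161.7 L.
V constant ⇒ P ∝ T: V₃ = V₂; P₃ = P₂·(T₃/T₂) = 112.6 kPa.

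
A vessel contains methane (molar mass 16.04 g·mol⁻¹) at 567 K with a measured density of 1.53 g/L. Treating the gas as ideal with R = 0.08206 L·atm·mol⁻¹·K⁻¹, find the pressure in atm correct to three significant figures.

P ≈ 4.44 atm

ρ = PM/(RT) ⇒ P = ρRT/M = (1.53 × 0.08206 × 567.0) / 16.04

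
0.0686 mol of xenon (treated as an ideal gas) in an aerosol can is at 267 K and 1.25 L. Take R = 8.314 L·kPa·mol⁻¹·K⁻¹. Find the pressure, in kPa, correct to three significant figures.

P ≈ 122 kPa

PV = nRT ⇒ P = nRT/V = (0.0686 × 8.314 × 267) / 1.25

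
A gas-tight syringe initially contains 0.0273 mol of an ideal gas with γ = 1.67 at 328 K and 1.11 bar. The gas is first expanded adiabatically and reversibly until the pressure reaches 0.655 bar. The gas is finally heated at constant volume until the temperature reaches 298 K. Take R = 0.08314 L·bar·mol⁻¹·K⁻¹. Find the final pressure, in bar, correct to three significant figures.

From PV = nRT: V₁ = nRT₁/P₁ = 0.6707 L.
Adiabatic (γ = 1.67), T V^(γ−1) and P V^γ constant: T₂ = T₁·(P₂/P₁)^((γ−1)/γ) = 265.4 K; V₂ = V₁·(P₁/P₂)^(1/γ) = 0.9198 L.
Isochoric, so P/T is constant: V₃ = V₂; P₃ = P₂·(T₃/T₂) = 0.7353 bar.

P₃ ≈ 0.735 bar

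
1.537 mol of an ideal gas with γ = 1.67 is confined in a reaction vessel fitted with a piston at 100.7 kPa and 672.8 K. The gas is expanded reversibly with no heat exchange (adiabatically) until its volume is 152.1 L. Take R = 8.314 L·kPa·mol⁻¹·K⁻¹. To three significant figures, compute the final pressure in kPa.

From PV = nRT: V₁ = nRT₁/P₁ = 85.38 L.
Adiabatic (γ = 1.67), T V^(γ−1) and P V^γ constant: T₂ = T₁·(V₁/V₂)^(γ−1) = 456.9 K; P₂ = P₁·(V₁/V₂)^γ = 38.39 kPa.

P₂ ≈ 38.4 kPa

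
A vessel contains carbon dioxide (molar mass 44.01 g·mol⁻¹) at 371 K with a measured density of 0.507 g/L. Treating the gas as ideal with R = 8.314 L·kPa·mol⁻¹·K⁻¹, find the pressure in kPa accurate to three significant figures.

P ≈ 35.5 kPa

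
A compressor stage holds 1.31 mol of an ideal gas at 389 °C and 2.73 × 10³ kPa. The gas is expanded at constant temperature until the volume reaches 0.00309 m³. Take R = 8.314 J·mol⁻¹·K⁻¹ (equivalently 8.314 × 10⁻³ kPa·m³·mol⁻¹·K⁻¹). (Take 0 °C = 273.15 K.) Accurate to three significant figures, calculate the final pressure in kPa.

Convert: T₁ = 662.1 K.
From PV = nRT: V₁ = nRT₁/P₁ = 0.002642 m³.
T constant ⇒ Boyle's law P V = const: T₂ = T₁; P₂ = P₁·(V₁/V₂) = 2334 kPa.

P₂ ≈ 2.33e+03 kPa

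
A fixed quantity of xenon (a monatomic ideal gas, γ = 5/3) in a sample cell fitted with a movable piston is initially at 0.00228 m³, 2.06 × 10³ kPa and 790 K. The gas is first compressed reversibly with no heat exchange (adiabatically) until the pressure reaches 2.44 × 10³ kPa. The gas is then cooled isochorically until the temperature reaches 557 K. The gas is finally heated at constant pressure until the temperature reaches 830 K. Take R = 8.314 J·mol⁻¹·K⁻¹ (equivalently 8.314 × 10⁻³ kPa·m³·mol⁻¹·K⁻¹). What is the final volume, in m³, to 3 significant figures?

Adiabatic (γ = 5/3), T V^(γ−1) and P V^γ constant: T₂ = T₁·(P₂/P₁)^((γ−1)/γ) = 845.3 K; V₂ = V₁·(P₁/P₂)^(1/γ) = 0.002060 m³.
V constant ⇒ P ∝ T: V₃ = V₂; P₃ = P₂·(T₃/T₂) = 1608 kPa.
Isobaric, so V/T is constant: P₄ = P₃; V₄ = V₃·(T₄/T₃) = 0.003069 m³.

V₄ ≈ 0.00307 m³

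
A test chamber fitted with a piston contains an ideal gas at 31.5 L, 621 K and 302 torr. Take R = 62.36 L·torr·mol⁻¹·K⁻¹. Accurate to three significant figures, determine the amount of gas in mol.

PV = nRT ⇒ n = PV/(RT) = (302 × 31.5) / (62.36 × 621)

n ≈ 0.246 mol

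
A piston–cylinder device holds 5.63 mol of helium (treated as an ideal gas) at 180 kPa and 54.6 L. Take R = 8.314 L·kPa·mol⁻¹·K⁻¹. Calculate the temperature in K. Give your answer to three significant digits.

PV = nRT ⇒ T = PV/(nR) = (180 × 54.6) / (5.63 × 8.314)

T ≈ 210 K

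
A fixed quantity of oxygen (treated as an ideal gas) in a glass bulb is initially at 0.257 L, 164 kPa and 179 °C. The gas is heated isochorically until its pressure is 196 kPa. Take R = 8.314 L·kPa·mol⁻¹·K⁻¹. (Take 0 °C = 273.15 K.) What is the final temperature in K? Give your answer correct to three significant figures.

Convert: T₁ = 452.1 K.
V constant ⇒ P ∝ T: V₂ = V₁; T₂ = T₁·(P₂/P₁) = 540.4 K.

T₂ ≈ 540 K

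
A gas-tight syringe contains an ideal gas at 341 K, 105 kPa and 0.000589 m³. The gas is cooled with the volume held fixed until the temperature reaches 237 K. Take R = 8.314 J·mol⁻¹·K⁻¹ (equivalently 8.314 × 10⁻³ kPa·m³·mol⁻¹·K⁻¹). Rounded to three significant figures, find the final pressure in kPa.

P₂ ≈ 73.0 kPa

V constant ⇒ P ∝ T: V₂ = V₁; P₂ = P₁·(T₂/T₁) = 72.98 kPa.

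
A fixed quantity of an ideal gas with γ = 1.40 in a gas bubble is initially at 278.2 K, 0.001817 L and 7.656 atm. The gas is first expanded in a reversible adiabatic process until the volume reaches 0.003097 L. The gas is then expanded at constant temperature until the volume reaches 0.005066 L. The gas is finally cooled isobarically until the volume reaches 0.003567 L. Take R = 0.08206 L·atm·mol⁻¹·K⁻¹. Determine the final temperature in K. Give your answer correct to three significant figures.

T₄ ≈ 158 K

Reversible adiabatic, γ = 1.40: T₂ = T₁·(V₁/V₂)^(γ−1) = 224.8 K; P₂ = P₁·(V₁/V₂)^γ = 3.629 atm.
Isothermal, so P V is constant: T₃ = T₂; P₃ = P₂·(V₂/V₃) = 2.218 atm.
Isobaric, so V/T is constant: P₄ = P₃; T₄ = T₃·(V₄/V₃) = 158.3 K.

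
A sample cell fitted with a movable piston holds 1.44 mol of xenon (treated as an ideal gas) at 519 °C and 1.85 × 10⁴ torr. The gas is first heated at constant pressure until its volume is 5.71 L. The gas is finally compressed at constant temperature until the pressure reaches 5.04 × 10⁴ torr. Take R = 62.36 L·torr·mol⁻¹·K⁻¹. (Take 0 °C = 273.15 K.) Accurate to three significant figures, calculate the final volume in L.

V₃ ≈ 2.10 L

Convert: T₁ = 792.1 K.
From PV = nRT: V₁ = nRT₁/P₁ = 3.845 L.
P constant ⇒ V ∝ T: P₂ = P₁; T₂ = T₁·(V₂/V₁) = 1176 K.
T constant ⇒ Boyle's law P V = const: T₃ = T₂; V₃ = V₂·(P₂/P₃) = 2.096 L.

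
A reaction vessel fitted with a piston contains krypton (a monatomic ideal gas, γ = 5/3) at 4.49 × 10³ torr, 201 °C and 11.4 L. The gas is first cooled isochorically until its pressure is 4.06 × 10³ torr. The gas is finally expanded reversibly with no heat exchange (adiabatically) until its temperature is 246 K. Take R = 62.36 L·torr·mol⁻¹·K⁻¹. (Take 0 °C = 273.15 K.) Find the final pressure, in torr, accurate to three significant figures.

P₃ ≈ 1.01e+03 torr

Convert: T₁ = 474.1 K.
Isochoric, so P/T is constant: V₂ = V₁; T₂ = T₁·(P₂/P₁) = 428.7 K.
Reversible adiabatic, γ = 5/3: P₃ = P₂·(T₃/T₂)^(γ/(γ−1)) = 1012 torr; V₃ = V₂·(T₂/T₃)^(1/(γ−1)) = 26.23 L.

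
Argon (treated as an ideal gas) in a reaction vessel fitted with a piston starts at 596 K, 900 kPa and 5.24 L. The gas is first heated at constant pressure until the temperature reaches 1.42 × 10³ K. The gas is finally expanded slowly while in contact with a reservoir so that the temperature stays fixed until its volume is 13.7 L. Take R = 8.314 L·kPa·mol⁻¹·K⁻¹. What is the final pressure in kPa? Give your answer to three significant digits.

P constant ⇒ V ∝ T: P₂ = P₁; V₂ = V₁·(T₂/T₁) = 12.48 L.
Isothermal, so P V is constant: T₃ = T₂; P₃ = P₂·(V₂/V₃) = 820.2 kPa.

P₃ ≈ 820 kPa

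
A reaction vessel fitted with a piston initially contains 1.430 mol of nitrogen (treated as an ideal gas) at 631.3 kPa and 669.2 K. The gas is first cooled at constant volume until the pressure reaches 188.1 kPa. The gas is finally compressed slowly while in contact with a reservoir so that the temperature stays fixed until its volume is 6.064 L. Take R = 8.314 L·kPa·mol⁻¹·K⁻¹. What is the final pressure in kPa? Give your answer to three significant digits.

P₃ ≈ 391 kPa

From PV = nRT: V₁ = nRT₁/P₁ = 12.60 L.
Isochoric, so P/T is constant: V₂ = V₁; T₂ = T₁·(P₂/P₁) = 199.4 K.
T constant ⇒ Boyle's law P V = const: T₃ = T₂; P₃ = P₂·(V₂/V₃) = 390.9 kPa.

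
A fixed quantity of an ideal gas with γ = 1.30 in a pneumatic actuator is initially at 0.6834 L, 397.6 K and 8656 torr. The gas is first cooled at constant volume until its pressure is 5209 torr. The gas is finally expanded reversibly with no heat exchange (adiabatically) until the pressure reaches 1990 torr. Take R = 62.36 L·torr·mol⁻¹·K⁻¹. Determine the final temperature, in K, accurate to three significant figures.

T₃ ≈ 192 K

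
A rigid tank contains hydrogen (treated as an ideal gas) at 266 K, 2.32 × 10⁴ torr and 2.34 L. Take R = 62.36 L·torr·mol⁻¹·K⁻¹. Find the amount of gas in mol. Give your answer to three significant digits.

PV = nRT ⇒ n = PV/(RT) = (2.32e+04 × 2.34) / (62.36 × 266)

n ≈ 3.27 mol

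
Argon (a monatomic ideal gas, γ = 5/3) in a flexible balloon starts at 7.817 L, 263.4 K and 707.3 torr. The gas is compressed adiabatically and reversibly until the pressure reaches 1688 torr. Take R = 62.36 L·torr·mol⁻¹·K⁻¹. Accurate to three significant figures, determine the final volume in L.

V₂ ≈ 4.64 L

Reversible adiabatic, γ = 5/3: T₂ = T₁·(P₂/P₁)^((γ−1)/γ) = 373.0 K; V₂ = V₁·(P₁/P₂)^(1/γ) = 4.639 L.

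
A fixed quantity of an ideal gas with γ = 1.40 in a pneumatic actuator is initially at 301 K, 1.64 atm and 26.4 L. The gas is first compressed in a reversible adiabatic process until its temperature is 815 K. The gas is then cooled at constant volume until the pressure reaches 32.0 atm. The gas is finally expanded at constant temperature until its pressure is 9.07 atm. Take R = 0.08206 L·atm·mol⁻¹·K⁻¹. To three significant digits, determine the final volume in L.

Adiabatic (γ = 1.40), T V^(γ−1) and P V^γ constant: P₂ = P₁·(T₂/T₁)^(γ/(γ−1)) = 53.57 atm; V₂ = V₁·(T₁/T₂)^(1/(γ−1)) = 2.188 L.
V constant ⇒ P ∝ T: V₃ = V₂; T₃ = T₂·(P₃/P₂) = 486.8 K.
T constant ⇒ Boyle's law P V = const: T₄ = T₃; V₄ = V₃·(P₃/P₄) = 7.721 L.

V₄ ≈ 7.72 L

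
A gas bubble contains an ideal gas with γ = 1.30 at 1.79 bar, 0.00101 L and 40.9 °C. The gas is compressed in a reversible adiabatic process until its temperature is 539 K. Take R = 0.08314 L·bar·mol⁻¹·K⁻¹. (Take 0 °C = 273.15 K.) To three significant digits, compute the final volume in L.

Convert: T₁ = 314.0 K.
Adiabatic (γ = 1.30), T V^(γ−1) and P V^γ constant: P₂ = P₁·(T₂/T₁)^(γ/(γ−1)) = 18.60 bar; V₂ = V₁·(T₁/T₂)^(1/(γ−1)) = 0.0001669 L.

V₂ ≈ 0.000167 L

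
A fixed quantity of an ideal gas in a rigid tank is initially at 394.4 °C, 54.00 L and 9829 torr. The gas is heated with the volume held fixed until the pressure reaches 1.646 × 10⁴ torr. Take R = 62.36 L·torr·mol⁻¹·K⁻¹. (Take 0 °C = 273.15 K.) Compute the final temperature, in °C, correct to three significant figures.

Convert: T₁ = 667.5 K.
V constant ⇒ P ∝ T: V₂ = V₁; T₂ = T₁·(P₂/P₁) = 1118 K.

T₂ ≈ 845 °C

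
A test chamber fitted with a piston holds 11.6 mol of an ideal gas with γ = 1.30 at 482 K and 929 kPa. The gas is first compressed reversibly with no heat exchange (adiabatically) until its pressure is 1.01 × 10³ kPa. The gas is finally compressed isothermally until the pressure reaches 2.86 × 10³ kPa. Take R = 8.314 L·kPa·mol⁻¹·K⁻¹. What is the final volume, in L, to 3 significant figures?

V₃ ≈ 16.6 L

From PV = nRT: V₁ = nRT₁/P₁ = 50.04 L.
Reversible adiabatic, γ = 1.30: T₂ = T₁·(P₂/P₁)^((γ−1)/γ) = 491.4 K; V₂ = V₁·(P₁/P₂)^(1/γ) = 46.92 L.
T constant ⇒ Boyle's law P V = const: T₃ = T₂; V₃ = V₂·(P₂/P₃) = 16.57 L.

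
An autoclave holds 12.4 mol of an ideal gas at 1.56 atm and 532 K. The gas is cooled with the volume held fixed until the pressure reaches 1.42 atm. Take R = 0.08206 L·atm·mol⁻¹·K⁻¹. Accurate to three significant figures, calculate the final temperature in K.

From PV = nRT: V₁ = nRT₁/P₁ = 347.0 L.
V constant ⇒ P ∝ T: V₂ = V₁; T₂ = T₁·(P₂/P₁) = 484.3 K.

T₂ ≈ 484 K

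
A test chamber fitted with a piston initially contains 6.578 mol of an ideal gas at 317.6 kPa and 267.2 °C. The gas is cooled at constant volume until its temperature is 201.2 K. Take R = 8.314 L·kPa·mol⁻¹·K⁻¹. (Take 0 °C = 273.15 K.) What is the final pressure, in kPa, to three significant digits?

P₂ ≈ 118 kPa

Convert: T₁ = 540.3 K.
From PV = nRT: V₁ = nRT₁/P₁ = 93.05 L.
Isochoric, so P/T is constant: V₂ = V₁; P₂ = P₁·(T₂/T₁) = 118.3 kPa.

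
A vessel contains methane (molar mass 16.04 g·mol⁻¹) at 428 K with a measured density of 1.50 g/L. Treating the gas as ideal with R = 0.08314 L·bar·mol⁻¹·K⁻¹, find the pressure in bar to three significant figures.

ρ = PM/(RT) ⇒ P = ρRT/M = (1.50 × 0.08314 × 428.0) / 16.04

P ≈ 3.33 bar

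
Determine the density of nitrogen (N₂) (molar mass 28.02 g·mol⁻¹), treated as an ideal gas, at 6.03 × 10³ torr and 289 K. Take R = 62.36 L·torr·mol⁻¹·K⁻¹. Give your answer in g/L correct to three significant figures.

ρ ≈ 9.38 g/L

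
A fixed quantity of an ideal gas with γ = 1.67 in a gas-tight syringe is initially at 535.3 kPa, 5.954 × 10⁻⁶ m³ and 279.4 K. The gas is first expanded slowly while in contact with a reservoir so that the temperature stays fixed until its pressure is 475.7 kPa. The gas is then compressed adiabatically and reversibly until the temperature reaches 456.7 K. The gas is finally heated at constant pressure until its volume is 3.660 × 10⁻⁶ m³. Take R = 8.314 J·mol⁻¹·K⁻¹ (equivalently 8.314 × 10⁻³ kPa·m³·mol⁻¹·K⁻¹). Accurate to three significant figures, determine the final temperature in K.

T₄ ≈ 519 K

Isothermal, so P V is constant: T₂ = T₁; V₂ = V₁·(P₁/P₂) = 6.700e-06 m³.
Reversible adiabatic, γ = 1.67: P₃ = P₂·(T₃/T₂)^(γ/(γ−1)) = 1619 kPa; V₃ = V₂·(T₂/T₃)^(1/(γ−1)) = 3.218e-06 m³.
Isobaric, so V/T is constant: P₄ = P₃; T₄ = T₃·(V₄/V₃) = 519.5 K.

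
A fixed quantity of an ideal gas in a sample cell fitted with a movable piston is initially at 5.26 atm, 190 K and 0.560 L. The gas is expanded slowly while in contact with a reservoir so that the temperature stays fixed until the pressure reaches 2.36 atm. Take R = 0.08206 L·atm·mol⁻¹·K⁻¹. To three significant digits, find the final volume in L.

V₂ ≈ 1.25 L

Isothermal, so P V is constant: T₂ = T₁; V₂ = V₁·(P₁/P₂) = 1.248 L.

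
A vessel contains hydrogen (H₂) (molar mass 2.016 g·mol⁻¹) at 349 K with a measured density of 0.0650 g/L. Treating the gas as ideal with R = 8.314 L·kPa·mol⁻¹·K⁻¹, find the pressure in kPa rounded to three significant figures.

ρ = PM/(RT) ⇒ P = ρRT/M = (0.0650 × 8.314 × 349.0) / 2.016

P ≈ 93.6 kPa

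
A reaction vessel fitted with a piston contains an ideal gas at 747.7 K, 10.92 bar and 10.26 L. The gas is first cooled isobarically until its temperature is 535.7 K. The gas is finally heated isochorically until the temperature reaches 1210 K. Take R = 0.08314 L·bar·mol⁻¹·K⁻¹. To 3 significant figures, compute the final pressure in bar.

P₃ ≈ 24.7 bar

Isobaric, so V/T is constant: P₂ = P₁; V₂ = V₁·(T₂/T₁) = 7.351 L.
V constant ⇒ P ∝ T: V₃ = V₂; P₃ = P₂·(T₃/T₂) = 24.67 bar.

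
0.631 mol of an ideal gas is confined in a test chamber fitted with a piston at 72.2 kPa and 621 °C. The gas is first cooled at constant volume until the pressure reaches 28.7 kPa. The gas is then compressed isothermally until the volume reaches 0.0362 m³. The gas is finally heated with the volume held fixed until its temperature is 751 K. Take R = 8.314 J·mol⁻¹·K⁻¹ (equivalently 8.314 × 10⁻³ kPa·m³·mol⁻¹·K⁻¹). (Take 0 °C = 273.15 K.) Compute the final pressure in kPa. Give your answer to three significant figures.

Convert: T₁ = 894.1 K.
From PV = nRT: V₁ = nRT₁/P₁ = 0.06497 m³.
Isochoric, so P/T is constant: V₂ = V₁; T₂ = T₁·(P₂/P₁) = 355.4 K.
T constant ⇒ Boyle's law P V = const: T₃ = T₂; P₃ = P₂·(V₂/V₃) = 51.51 kPa.
Isochoric, so P/T is constant: V₄ = V₃; P₄ = P₃·(T₄/T₃) = 108.8 kPa.

P₄ ≈ 109 kPa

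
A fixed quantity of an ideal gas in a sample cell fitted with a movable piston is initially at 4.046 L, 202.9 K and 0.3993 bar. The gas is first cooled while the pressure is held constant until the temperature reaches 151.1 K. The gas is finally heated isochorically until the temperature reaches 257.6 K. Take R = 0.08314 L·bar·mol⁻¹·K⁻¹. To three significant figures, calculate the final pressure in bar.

P₃ ≈ 0.681 bar

P constant ⇒ V ∝ T: P₂ = P₁; V₂ = V₁·(T₂/T₁) = 3.013 L.
V constant ⇒ P ∝ T: V₃ = V₂; P₃ = P₂·(T₃/T₂) = 0.6807 bar.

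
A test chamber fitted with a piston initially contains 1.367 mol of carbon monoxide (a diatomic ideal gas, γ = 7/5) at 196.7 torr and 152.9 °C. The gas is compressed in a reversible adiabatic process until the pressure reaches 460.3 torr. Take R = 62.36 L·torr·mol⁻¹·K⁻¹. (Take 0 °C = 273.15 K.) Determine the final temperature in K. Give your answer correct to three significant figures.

T₂ ≈ 543 K

Convert: T₁ = 426.0 K.
From PV = nRT: V₁ = nRT₁/P₁ = 184.6 L.
Reversible adiabatic, γ = 7/5: T₂ = T₁·(P₂/P₁)^((γ−1)/γ) = 543.2 K; V₂ = V₁·(P₁/P₂)^(1/γ) = 100.6 L.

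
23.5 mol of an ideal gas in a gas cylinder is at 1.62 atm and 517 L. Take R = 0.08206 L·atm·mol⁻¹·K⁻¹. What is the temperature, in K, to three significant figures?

PV = nRT ⇒ T = PV/(nR) = (1.62 × 517) / (23.5 × 0.08206)

T ≈ 434 K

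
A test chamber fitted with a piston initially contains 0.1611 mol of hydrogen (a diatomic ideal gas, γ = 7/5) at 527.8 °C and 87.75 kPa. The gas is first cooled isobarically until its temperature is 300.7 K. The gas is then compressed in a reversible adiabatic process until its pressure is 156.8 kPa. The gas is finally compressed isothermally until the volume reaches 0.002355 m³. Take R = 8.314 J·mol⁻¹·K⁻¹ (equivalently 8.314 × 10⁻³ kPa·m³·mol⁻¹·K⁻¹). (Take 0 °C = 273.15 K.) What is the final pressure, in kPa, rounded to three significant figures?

Convert: T₁ = 800.9 K.
From PV = nRT: V₁ = nRT₁/P₁ = 0.01223 m³.
Isobaric, so V/T is constant: P₂ = P₁; V₂ = V₁·(T₂/T₁) = 0.004590 m³.
Adiabatic (γ = 7/5), T V^(γ−1) and P V^γ constant: T₃ = T₂·(P₃/P₂)^((γ−1)/γ) = 354.9 K; V₃ = V₂·(P₂/P₃)^(1/γ) = 0.003032 m³.
Isothermal, so P V is constant: T₄ = T₃; P₄ = P₃·(V₃/V₄) = 201.9 kPa.

P₄ ≈ 202 kPa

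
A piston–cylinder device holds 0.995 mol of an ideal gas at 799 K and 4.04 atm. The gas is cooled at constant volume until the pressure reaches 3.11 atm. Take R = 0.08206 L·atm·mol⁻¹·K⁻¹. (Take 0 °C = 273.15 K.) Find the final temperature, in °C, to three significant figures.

T₂ ≈ 342 °C

From PV = nRT: V₁ = nRT₁/P₁ = 16.15 L.
Isochoric, so P/T is constant: V₂ = V₁; T₂ = T₁·(P₂/P₁) = 615.1 K.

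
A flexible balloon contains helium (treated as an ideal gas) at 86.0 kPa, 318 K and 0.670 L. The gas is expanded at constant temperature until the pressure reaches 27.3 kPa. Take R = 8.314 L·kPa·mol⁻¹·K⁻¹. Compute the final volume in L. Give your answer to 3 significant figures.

V₂ ≈ 2.11 L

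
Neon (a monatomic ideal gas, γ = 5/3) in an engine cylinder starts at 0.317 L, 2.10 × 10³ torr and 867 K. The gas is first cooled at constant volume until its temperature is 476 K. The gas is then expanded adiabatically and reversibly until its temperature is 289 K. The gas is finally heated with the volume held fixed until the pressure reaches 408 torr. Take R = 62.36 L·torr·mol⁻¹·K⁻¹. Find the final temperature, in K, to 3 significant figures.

T₄ ≈ 356 K

V constant ⇒ P ∝ T: V₂ = V₁; P₂ = P₁·(T₂/T₁) = 1153 torr.
Reversible adiabatic, γ = 5/3: P₃ = P₂·(T₃/T₂)^(γ/(γ−1)) = 331.2 torr; V₃ = V₂·(T₂/T₃)^(1/(γ−1)) = 0.6701 L.
V constant ⇒ P ∝ T: V₄ = V₃; T₄ = T₃·(P₄/P₃) = 356.1 K.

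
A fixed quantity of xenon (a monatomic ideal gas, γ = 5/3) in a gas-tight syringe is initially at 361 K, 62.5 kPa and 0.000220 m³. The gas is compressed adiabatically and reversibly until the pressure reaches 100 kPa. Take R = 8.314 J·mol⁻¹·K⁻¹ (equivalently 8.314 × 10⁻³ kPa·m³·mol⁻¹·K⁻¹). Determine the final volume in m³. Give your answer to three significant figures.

Adiabatic (γ = 5/3), T V^(γ−1) and P V^γ constant: T₂ = T₁·(P₂/P₁)^((γ−1)/γ) = 435.7 K; V₂ = V₁·(P₁/P₂)^(1/γ) = 0.0001659 m³.

V₂ ≈ 0.000166 m³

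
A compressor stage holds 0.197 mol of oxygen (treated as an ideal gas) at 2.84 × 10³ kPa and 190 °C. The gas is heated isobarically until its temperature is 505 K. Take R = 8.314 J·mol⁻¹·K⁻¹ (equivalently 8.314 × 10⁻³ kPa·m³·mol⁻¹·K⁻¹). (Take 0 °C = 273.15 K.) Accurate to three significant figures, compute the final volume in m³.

Convert: T₁ = 463.1 K.
From PV = nRT: V₁ = nRT₁/P₁ = 0.0002671 m³.
P constant ⇒ V ∝ T: P₂ = P₁; V₂ = V₁·(T₂/T₁) = 0.0002912 m³.

V₂ ≈ 0.000291 m³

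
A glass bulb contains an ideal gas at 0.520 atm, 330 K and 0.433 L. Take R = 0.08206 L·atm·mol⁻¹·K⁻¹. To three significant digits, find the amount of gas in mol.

PV = nRT ⇒ n = PV/(RT) = (0.520 × 0.433) / (0.08206 × 330)

n ≈ 0.00831 mol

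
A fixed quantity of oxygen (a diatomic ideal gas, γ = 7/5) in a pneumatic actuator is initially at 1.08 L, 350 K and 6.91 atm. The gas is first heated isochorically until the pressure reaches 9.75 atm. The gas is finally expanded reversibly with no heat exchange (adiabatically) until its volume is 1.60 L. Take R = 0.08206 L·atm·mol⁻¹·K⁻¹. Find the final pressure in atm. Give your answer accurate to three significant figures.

Isochoric, so P/T is constant: V₂ = V₁; T₂ = T₁·(P₂/P₁) = 493.8 K.
Adiabatic (γ = 7/5), T V^(γ−1) and P V^γ constant: T₃ = T₂·(V₂/V₃)^(γ−1) = 422.0 K; P₃ = P₂·(V₂/V₃)^γ = 5.624 atm.

P₃ ≈ 5.62 atm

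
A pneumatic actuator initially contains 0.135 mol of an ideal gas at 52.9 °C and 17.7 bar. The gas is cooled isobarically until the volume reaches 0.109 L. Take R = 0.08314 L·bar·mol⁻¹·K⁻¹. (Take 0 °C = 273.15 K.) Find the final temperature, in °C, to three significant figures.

Convert: T₁ = 326.0 K.
From PV = nRT: V₁ = nRT₁/P₁ = 0.2068 L.
P constant ⇒ V ∝ T: P₂ = P₁; T₂ = T₁·(V₂/V₁) = 171.9 K.

T₂ ≈ -101 °C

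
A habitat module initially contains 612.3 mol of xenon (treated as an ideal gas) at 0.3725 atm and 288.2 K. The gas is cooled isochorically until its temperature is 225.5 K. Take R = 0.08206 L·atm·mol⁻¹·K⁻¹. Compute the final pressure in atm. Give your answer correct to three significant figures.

From PV = nRT: V₁ = nRT₁/P₁ = 3.887e+04 L.
V constant ⇒ P ∝ T: V₂ = V₁; P₂ = P₁·(T₂/T₁) = 0.2915 atm.

P₂ ≈ 0.291 atm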